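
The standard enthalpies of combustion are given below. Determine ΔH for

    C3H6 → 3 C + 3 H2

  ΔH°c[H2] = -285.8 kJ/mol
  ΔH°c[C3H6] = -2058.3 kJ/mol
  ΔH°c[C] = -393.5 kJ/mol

Using ΔH = Σ nΔHc°(reactants) − Σ nΔHc°(products):
= [1·(-2058.3)] − [3·(-393.5) + 3·(-285.8)]
= -20.4 kJ/mol

ΔH = -20.4 kJ/mol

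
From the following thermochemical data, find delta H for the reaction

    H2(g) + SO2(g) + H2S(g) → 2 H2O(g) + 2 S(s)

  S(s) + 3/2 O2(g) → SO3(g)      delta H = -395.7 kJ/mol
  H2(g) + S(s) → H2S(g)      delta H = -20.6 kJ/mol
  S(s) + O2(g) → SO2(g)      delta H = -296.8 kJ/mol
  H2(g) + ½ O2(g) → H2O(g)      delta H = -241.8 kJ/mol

delta H = -166.2 kJ/mol

equation 1: not needed.
equation 2 reversed: +20.6 kJ/mol
equation 3 reversed: +296.8 kJ/mol
equation 4 × 2: (2)·(-241.8) = -483.6 kJ/mol
delta H = (-1)·(-20.6) + (-1)·(-296.8) + (2)·(-241.8) = -166.2 kJ/mol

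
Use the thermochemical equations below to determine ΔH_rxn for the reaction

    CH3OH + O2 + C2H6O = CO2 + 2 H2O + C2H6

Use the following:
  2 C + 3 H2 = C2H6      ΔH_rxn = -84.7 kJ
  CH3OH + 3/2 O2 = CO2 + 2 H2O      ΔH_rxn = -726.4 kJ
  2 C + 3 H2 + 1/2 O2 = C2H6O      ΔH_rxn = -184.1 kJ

equation 1 as written (C2H6 already on the product side): -84.7 kJ
equation 2 as written (CH3OH already on the reactant side): -726.4 kJ
equation 3 reversed (reverse to put C2H6O on the reactant side): +184.1 kJ
Combining the equations, ΔH_rxn = (-84.7) + (-726.4) + (+184.1) = -627.0 kJ

ΔH_rxn = -627.0 kJ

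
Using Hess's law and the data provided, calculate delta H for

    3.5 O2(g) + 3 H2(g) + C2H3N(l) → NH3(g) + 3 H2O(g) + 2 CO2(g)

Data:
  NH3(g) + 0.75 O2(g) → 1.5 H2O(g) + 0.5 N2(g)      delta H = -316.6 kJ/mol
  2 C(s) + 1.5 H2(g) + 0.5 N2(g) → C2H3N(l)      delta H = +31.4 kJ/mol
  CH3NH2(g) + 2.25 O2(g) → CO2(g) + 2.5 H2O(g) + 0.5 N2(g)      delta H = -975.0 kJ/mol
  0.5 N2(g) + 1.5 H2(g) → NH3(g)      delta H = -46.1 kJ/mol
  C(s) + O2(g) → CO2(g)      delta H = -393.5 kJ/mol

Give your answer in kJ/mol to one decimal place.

delta H = -1589.9 kJ/mol

equation 1 × 2: (2)·(-316.6) = -633.2 kJ/mol
equation 2 reversed (C2H3N(l) must end up as a reactant): -31.4 kJ/mol
equation 3: not needed (CH3NH2(g) appears nowhere else).
equation 4 × 3: (3)·(-46.1) = -138.3 kJ/mol
equation 5 × 2: (2)·(-393.5) = -787.0 kJ/mol
delta H = (-633.2) + (-31.4) + (-138.3) + (-787.0) = -1589.9 kJ/mol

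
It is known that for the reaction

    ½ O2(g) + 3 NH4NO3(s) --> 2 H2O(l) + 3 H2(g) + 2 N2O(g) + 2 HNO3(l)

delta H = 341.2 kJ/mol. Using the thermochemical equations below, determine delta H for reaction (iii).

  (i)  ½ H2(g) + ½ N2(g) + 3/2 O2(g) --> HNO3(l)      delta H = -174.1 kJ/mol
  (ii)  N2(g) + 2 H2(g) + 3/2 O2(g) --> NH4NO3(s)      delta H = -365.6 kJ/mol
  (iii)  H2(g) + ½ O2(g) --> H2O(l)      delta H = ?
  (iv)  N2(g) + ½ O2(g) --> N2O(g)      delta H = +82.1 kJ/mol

(i) × 2 (scale by 2 for the 2 HNO3(l)): (2)·(-174.1) = -348.2 kJ/mol
(ii) reversed and × 3 (reverse to put NH4NO3(s) on the reactant side; scale by 3 for the 3 NH4NO3(s)): (-3)·(-365.6) = +1096.8 kJ/mol
(iii) × 2 (×2 to match 2 H2O(l) in the target): contributes 2·x
(iv) × 2 (×2 to match 2 N2O(g) in the target): (2)·(+82.1) = +164.2 kJ/mol
+341.2 = (-348.2) + (+1096.8) + (+164.2) + 2·x
x = (+341.2 − (+912.8)) / (2) = -285.8 kJ/mol

delta H = -285.8 kJ/mol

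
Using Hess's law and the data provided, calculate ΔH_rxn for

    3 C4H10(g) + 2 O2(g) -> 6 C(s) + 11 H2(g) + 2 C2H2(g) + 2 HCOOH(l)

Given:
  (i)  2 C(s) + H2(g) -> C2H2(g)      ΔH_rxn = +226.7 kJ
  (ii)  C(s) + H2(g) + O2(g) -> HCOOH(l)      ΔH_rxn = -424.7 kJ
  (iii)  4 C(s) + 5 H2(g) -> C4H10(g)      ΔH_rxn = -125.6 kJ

(i) × 2: (2)·(+226.7) = +453.4 kJ
(ii) × 2: (2)·(-424.7) = -849.4 kJ
(iii) reversed and × 3: (-3)·(-125.6) = +376.8 kJ
By Hess's law, ΔH_rxn = (2)·(+226.7) + (2)·(-424.7) + (-3)·(-125.6) = -19.2 kJ

ΔH_rxn = -19.2 kJ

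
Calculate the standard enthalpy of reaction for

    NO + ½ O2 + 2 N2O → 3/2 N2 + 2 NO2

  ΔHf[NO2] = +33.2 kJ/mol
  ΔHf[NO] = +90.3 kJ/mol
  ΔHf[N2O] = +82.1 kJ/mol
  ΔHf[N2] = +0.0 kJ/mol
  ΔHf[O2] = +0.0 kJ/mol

ΔH°rxn = Σ nΔHf°(products) − Σ nΔHf°(reactants).
Products: 3/2·(+0.0) + 2·(+33.2) = +66.4
Reactants: 1·(+90.3) + 1/2·(+0.0) + 2·(+82.1) = +254.5
ΔH°rxn = (+66.4) − (+254.5) = -188.1 kJ/mol

ΔH°rxn = -188.1 kJ/mol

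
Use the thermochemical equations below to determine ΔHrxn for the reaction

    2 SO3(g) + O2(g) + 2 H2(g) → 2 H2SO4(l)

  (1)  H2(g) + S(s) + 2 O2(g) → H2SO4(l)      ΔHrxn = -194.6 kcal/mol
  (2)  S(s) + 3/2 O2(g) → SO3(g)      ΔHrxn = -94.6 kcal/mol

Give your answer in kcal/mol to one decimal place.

ΔHrxn = -200.0 kcal/mol

(1) × 2 (×2 to match 2 H2SO4(l) in the target): (2)·(-194.6) = -389.2 kcal/mol
(2) reversed and × 2 (reverse to put SO3(g) on the reactant side; ×2 to match 2 SO3(g) in the target): (-2)·(-94.6) = +189.2 kcal/mol
By Hess's law, ΔHrxn = (-389.2) + (+189.2) = -200.0 kcal/mol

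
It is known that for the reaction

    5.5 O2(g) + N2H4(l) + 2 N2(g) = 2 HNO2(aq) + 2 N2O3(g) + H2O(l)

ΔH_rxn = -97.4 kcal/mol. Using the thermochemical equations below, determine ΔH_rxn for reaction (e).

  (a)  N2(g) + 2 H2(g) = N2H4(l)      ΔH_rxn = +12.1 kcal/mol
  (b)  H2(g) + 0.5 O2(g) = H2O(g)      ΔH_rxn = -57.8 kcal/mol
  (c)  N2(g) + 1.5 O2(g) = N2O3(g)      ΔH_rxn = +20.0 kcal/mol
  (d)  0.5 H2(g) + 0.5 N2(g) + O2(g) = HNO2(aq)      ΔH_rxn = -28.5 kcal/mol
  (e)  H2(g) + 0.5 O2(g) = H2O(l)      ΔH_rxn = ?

ΔH_rxn = -68.3 kcal/mol

(a) reversed (N2H4(l) must end up as a reactant): -12.1 kcal/mol
(b): not needed (H2O(g) appears nowhere else).
(c) × 2 (scale by 2 for the 2 N2O3(g)): (2)·(+20.0) = +40.0 kcal/mol
(d) × 2 (scale by 2 for the 2 HNO2(aq)): (2)·(-28.5) = -57.0 kcal/mol
(e) as written (H2O(l) already on the product side): contributes x
-97.4 = (-12.1) + (+40.0) + (-57.0) + x
x = (-97.4 − (-29.1)) / (1) = -68.3 kcal/mol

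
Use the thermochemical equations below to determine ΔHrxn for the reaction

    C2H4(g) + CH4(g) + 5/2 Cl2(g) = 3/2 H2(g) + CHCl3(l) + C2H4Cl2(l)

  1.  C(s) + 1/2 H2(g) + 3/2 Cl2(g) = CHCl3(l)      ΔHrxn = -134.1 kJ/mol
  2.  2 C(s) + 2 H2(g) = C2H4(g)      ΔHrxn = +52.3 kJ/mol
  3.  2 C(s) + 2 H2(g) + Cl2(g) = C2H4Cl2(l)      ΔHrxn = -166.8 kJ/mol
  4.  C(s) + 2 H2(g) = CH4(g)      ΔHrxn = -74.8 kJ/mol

ΔHrxn = -278.4 kJ/mol

eq. 1 as written: -134.1 kJ/mol
eq. 2 reversed: -52.3 kJ/mol
eq. 3 as written: -166.8 kJ/mol
eq. 4 reversed: +74.8 kJ/mol
Combining the equations, ΔHrxn = (-134.1) + (-52.3) + (-166.8) + (+74.8) = -278.4 kJ/mol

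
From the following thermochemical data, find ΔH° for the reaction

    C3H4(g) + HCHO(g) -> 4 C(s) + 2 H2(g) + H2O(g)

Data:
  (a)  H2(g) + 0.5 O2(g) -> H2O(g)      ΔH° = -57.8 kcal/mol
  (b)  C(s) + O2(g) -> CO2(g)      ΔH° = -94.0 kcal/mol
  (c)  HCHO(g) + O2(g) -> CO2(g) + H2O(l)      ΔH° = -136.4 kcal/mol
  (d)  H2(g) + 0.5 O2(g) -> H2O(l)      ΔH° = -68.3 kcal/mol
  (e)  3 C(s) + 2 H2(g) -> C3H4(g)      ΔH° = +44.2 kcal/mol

ΔH° = -76.1 kcal/mol

(a) as written: -57.8 kcal/mol
(b) reversed: +94.0 kcal/mol
(c) as written: -136.4 kcal/mol
(d) reversed: +68.3 kcal/mol
(e) reversed: -44.2 kcal/mol
Combining the equations, ΔH° = (1)·(-57.8) + (-1)·(-94.0) + (1)·(-136.4) + (-1)·(-68.3) + (-1)·(+44.2) = -76.1 kcal/mol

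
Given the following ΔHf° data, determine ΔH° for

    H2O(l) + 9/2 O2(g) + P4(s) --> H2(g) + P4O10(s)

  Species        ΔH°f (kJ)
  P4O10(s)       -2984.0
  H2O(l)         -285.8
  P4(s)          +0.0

ΔH° = -2698.2 kJ

Products: 1·(+0.0) + 1·(-2984.0) = -2984.0
Reactants: 1·(-285.8) + 9/2·(+0.0) + 1·(+0.0) = -285.8
ΔH° = (-2984.0) − (-285.8) = -2698.2 kJ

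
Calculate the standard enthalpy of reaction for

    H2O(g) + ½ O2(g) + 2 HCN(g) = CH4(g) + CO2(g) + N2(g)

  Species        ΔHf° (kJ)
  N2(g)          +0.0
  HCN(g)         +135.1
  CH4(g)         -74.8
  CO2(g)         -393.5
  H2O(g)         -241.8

Products: 1·(-74.8) + 1·(-393.5) + 1·(+0.0) = -468.3
Reactants: 1·(-241.8) + 1/2·(+0.0) + 2·(+135.1) = +28.4
ΔH°rxn = (-468.3) − (+28.4) = -496.7 kJ

ΔH°rxn = -496.7 kJ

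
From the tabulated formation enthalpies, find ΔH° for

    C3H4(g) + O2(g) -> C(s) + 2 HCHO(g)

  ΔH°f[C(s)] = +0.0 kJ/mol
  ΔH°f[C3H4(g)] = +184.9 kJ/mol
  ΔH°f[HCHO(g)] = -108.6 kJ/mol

ΔH°rxn = Σ nΔHf°(products) − Σ nΔHf°(reactants).
Products: 1·(+0.0) + 2·(-108.6) = -217.2
Reactants: 1·(+184.9) + 1·(+0.0) = +184.9
ΔH° = (-217.2) − (+184.9) = -402.1 kJ/mol

ΔH° = -402.1 kJ/mol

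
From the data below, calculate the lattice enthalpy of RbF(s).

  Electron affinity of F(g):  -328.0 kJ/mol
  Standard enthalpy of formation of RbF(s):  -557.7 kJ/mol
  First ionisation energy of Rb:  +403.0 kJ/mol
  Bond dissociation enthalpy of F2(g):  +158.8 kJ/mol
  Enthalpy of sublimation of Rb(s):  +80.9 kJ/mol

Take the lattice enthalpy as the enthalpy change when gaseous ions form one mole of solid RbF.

ΔHf° = 1·ΔHsub + 1·(ΣIE) + 1/2·D(F2) + 1·EA + U
-557.7 = 1·(+80.9) + 1·(+403.0) + 1/2·(+158.8) + 1·(-328.0) + U
U = -557.7 − (+235.3) = -793.0 kJ/mol

U = -793.0 kJ/mol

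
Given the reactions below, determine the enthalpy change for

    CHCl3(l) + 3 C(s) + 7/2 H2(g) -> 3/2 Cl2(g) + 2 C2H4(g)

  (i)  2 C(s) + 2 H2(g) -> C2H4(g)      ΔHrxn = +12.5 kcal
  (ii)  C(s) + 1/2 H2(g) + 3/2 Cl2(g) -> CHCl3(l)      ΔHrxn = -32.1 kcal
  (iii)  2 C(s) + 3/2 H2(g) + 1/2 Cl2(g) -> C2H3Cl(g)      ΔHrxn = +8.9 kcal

(i) × 2: (2)·(+12.5) = +25.0 kcal
(ii) reversed: +32.1 kcal
(iii): not needed.
Combining the equations, ΔHrxn = (+25.0) + (+32.1) = 57.1 kcal

ΔHrxn = 57.1 kcal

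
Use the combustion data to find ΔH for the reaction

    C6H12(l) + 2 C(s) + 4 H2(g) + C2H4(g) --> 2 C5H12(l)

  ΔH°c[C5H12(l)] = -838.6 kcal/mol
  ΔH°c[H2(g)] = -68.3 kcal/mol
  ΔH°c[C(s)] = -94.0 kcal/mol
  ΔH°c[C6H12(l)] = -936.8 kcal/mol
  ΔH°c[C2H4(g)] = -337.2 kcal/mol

ΔH = -58.0 kcal/mol

With combustion enthalpies, reactants minus products:
= [1·(-936.8) + 2·(-94.0) + 4·(-68.3) + 1·(-337.2)] − [2·(-838.6)]
= -58.0 kcal/mol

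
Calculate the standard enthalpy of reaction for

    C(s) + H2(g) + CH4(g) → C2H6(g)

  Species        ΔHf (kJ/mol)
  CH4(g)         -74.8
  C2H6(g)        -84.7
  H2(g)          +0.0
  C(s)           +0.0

Products: 1·(-84.7) = -84.7
Reactants: 1·(+0.0) + 1·(+0.0) + 1·(-74.8) = -74.8
ΔHrxn = (-84.7) − (-74.8) = -9.9 kJ/mol

ΔHrxn = -9.9 kJ/mol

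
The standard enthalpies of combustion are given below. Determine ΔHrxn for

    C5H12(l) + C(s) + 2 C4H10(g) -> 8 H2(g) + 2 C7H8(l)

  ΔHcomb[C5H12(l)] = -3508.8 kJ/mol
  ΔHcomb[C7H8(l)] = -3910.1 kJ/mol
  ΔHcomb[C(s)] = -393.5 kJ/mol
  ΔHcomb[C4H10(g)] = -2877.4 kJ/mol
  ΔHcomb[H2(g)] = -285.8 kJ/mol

With combustion enthalpies, reactants minus products:
= [1·(-3508.8) + 1·(-393.5) + 2·(-2877.4)] − [8·(-285.8) + 2·(-3910.1)]
= 449.5 kJ/mol

ΔHrxn = 449.5 kJ/mol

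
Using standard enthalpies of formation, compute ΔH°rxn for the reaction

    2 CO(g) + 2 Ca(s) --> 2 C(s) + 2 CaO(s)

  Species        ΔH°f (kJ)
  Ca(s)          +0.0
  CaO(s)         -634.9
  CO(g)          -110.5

Products: 2·(+0.0) + 2·(-634.9) = -1269.8
Reactants: 2·(-110.5) + 2·(+0.0) = -221.0
ΔH°rxn = (-1269.8) − (-221.0) = -1048.8 kJ

ΔH°rxn = -1048.8 kJ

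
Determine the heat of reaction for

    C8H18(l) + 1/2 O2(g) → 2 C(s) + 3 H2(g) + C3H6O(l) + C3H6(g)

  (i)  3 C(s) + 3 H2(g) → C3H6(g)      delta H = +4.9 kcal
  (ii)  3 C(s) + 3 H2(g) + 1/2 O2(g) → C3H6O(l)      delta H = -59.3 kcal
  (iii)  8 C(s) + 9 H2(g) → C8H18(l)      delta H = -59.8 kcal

(i) as written: +4.9 kcal
(ii) as written: -59.3 kcal
(iii) reversed: +59.8 kcal
By Hess's law, delta H = (+4.9) + (-59.3) + (+59.8) = 5.4 kcal

delta H = 5.4 kcal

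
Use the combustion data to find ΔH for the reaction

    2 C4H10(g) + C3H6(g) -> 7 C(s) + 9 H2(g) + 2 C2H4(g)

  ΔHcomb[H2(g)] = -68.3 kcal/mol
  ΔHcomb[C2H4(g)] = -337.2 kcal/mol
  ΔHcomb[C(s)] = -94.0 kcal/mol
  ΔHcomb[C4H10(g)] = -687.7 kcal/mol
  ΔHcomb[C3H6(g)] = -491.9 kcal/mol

Using ΔH = Σ nΔHc°(reactants) − Σ nΔHc°(products):
= [2·(-687.7) + 1·(-491.9)] − [7·(-94.0) + 9·(-68.3) + 2·(-337.2)]
= 79.8 kcal/mol

ΔH = 79.8 kcal/mol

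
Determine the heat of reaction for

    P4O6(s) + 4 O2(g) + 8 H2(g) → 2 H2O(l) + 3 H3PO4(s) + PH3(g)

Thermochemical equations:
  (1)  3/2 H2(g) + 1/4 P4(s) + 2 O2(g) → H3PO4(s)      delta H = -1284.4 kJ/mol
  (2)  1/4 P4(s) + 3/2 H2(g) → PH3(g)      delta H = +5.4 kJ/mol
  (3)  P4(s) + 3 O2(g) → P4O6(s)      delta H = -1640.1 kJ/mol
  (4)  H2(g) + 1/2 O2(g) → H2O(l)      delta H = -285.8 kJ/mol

(1) × 3: (3)·(-1284.4) = -3853.2 kJ/mol
(2) as written: +5.4 kJ/mol
(3) reversed: +1640.1 kJ/mol
(4) × 2: (2)·(-285.8) = -571.6 kJ/mol
Summing the manipulated equations, delta H = (3)·(-1284.4) + (1)·(+5.4) + (-1)·(-1640.1) + (2)·(-285.8) = -2779.3 kJ/mol

delta H = -2779.3 kJ/mol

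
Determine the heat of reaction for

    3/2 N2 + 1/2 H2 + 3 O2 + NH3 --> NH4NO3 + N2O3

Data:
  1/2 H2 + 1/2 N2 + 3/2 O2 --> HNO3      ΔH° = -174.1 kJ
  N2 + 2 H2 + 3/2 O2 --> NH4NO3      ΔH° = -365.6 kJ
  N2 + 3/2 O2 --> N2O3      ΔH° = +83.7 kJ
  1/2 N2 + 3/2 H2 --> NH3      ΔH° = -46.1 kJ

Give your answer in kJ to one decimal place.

ΔH° = -235.8 kJ

equation 1: not needed (HNO3 appears nowhere else).
equation 2 as written (NH4NO3 already on the product side): -365.6 kJ
equation 3 as written (N2O3 already on the product side): +83.7 kJ
equation 4 reversed (NH3 must end up as a reactant): +46.1 kJ
ΔH° = (-365.6) + (+83.7) + (+46.1) = -235.8 kJ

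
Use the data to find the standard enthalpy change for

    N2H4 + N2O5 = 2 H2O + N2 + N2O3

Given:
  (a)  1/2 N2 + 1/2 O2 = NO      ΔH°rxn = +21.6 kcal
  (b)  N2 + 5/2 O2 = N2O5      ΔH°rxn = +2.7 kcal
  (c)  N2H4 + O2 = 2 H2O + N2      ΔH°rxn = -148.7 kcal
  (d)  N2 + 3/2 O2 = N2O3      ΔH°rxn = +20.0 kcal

ΔH°rxn = -131.4 kcal

(a): not needed.
(b) reversed: -2.7 kcal
(c) as written: -148.7 kcal
(d) as written: +20.0 kcal
Since enthalpy is a state function, ΔH°rxn = (-2.7) + (-148.7) + (+20.0) = -131.4 kcal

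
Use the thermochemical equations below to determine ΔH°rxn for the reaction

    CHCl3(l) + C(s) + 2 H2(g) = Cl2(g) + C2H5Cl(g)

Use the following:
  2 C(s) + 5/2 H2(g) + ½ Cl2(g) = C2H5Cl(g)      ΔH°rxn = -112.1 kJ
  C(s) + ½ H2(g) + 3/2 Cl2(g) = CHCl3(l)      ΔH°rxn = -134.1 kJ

ΔH°rxn = 22.0 kJ

equation 1 as written: -112.1 kJ
equation 2 reversed: +134.1 kJ
By Hess's law, ΔH°rxn = (-112.1) + (+134.1) = 22.0 kJ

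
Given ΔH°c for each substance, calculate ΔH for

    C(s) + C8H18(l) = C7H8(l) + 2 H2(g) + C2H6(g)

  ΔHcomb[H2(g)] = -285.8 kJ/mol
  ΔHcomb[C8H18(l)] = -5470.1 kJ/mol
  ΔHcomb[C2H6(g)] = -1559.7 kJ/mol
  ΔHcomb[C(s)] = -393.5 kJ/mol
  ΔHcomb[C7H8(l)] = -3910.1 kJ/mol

Using ΔH = Σ nΔHc°(reactants) − Σ nΔHc°(products):
= [1·(-393.5) + 1·(-5470.1)] − [1·(-3910.1) + 2·(-285.8) + 1·(-1559.7)]
= 177.8 kJ/mol

ΔH = 177.8 kJ/mol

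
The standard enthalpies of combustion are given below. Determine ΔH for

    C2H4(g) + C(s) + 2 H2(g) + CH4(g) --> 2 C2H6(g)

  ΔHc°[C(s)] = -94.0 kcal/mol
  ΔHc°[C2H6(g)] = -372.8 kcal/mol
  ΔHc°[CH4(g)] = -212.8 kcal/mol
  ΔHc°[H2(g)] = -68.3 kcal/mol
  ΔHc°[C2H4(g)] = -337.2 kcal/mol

With combustion enthalpies, reactants minus products:
= [1·(-337.2) + 1·(-94.0) + 2·(-68.3) + 1·(-212.8)] − [2·(-372.8)]
= -35.0 kcal/mol

ΔH = -35.0 kcal/mol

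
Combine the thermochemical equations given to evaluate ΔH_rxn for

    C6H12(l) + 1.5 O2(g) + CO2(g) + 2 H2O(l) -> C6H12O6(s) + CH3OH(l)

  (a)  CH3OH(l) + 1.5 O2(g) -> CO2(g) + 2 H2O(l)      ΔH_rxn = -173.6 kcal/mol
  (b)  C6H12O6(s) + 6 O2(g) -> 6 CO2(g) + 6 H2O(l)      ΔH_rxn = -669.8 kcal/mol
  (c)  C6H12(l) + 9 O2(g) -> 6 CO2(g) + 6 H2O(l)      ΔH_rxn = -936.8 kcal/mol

ΔH_rxn = -93.4 kcal/mol

(a) reversed (CH3OH(l) must end up as a product): +173.6 kcal/mol
(b) reversed (reverse to put C6H12O6(s) on the product side): +669.8 kcal/mol
(c) as written (C6H12(l) already on the reactant side): -936.8 kcal/mol
Since enthalpy is a state function, ΔH_rxn = (-1)·(-173.6) + (-1)·(-669.8) + (1)·(-936.8) = -93.4 kcal/mol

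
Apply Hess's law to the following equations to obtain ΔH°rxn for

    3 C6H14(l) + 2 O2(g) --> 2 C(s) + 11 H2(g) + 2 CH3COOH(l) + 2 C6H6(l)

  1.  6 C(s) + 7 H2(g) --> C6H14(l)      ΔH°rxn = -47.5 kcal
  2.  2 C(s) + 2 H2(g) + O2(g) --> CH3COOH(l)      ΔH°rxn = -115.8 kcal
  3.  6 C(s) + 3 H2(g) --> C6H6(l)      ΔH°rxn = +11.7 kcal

eq. 1 reversed and × 3: (-3)·(-47.5) = +142.5 kcal
eq. 2 × 2: (2)·(-115.8) = -231.6 kcal
eq. 3 × 2: (2)·(+11.7) = +23.4 kcal
ΔH°rxn = (+142.5) + (-231.6) + (+23.4) = -65.7 kcal

ΔH°rxn = -65.7 kcal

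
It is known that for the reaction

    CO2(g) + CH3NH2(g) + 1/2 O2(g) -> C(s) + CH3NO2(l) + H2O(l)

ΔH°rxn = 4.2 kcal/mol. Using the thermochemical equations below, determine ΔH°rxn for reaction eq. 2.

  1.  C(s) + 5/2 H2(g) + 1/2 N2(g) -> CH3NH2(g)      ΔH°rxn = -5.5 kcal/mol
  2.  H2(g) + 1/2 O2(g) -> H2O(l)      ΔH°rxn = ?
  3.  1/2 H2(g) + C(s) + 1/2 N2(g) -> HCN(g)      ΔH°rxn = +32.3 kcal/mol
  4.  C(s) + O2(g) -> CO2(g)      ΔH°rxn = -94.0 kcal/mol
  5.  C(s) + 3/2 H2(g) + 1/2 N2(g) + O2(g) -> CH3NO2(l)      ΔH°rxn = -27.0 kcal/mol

ΔH°rxn = -68.3 kcal/mol

eq. 1 reversed: +5.5 kcal/mol
eq. 2 as written: contributes x
eq. 3: not needed.
eq. 4 reversed: +94.0 kcal/mol
eq. 5 as written: -27.0 kcal/mol
+4.2 = (+5.5) + (+94.0) + (-27.0) + x
x = (+4.2 − (+72.5)) / (1) = -68.3 kcal/mol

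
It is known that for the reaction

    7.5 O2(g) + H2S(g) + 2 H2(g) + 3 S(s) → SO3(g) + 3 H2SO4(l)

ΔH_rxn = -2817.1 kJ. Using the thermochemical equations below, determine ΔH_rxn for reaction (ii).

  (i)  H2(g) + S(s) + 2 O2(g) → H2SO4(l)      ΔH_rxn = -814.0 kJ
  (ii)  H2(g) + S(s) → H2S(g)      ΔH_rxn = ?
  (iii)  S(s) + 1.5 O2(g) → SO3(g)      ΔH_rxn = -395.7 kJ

ΔH_rxn = -20.6 kJ

(i) × 3 (×3 to match 3 H2SO4(l) in the target): (3)·(-814.0) = -2442.0 kJ
(ii) reversed (reverse to put H2S(g) on the reactant side): contributes −x
(iii) as written (SO3(g) already on the product side): -395.7 kJ
-2817.1 = (-2442.0) + (-395.7) − x
x = (-2817.1 − (-2837.7)) / (-1) = -20.6 kJ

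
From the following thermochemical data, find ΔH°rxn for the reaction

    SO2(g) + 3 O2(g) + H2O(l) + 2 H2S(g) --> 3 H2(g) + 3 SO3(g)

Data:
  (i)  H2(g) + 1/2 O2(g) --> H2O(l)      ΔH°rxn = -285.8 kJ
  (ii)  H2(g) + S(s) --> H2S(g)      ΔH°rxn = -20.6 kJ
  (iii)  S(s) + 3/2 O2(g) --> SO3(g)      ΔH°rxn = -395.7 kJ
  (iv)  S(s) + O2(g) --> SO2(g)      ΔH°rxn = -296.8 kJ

ΔH°rxn = -563.3 kJ

(i) reversed (H2O(l) must end up as a reactant): +285.8 kJ
(ii) reversed and × 2 (H2S(g) must end up as a reactant; scale by 2 for the 2 H2S(g)): (-2)·(-20.6) = +41.2 kJ
(iii) × 3 (scale by 3 for the 3 SO3(g)): (3)·(-395.7) = -1187.1 kJ
(iv) reversed (reverse to put SO2(g) on the reactant side): +296.8 kJ
ΔH°rxn = (+285.8) + (+41.2) + (-1187.1) + (+296.8) = -563.3 kJ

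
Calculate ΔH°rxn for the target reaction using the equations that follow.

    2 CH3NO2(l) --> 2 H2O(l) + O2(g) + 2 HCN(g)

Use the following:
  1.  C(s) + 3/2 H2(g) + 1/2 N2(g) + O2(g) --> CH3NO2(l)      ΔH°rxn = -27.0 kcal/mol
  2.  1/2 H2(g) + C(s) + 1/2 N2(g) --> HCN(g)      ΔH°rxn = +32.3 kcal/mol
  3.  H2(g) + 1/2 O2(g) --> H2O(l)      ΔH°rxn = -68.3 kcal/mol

eq. 1 reversed and × 2: (-2)·(-27.0) = +54.0 kcal/mol
eq. 2 × 2: (2)·(+32.3) = +64.6 kcal/mol
eq. 3 × 2: (2)·(-68.3) = -136.6 kcal/mol
Combining the equations, ΔH°rxn = (-2)·(-27.0) + (2)·(+32.3) + (2)·(-68.3) = -18.0 kcal/mol

ΔH°rxn = -18.0 kcal/mol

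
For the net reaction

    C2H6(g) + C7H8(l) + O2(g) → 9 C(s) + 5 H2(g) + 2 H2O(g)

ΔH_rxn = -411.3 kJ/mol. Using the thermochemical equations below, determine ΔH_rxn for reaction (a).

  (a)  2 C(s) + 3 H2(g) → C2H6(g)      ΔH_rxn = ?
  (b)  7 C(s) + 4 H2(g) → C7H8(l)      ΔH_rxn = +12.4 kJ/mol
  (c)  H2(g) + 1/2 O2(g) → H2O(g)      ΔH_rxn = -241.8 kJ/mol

ΔH_rxn = -84.7 kJ/mol

(a) reversed: contributes −x
(b) reversed: -12.4 kJ/mol
(c) × 2: (2)·(-241.8) = -483.6 kJ/mol
-411.3 = (-12.4) + (-483.6) − x
x = (-411.3 − (-496.0)) / (-1) = -84.7 kJ/mol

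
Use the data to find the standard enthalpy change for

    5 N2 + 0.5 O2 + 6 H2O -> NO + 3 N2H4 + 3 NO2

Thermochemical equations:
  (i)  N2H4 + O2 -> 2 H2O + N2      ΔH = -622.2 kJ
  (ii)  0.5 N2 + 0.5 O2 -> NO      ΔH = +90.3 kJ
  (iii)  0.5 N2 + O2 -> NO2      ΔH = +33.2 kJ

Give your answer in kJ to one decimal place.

ΔH = 2056.5 kJ

(i) reversed and × 3 (reverse to put N2H4 on the product side; scale by 3 for the 3 N2H4): (-3)·(-622.2) = +1866.6 kJ
(ii) as written (NO already on the product side): +90.3 kJ
(iii) × 3 (×3 to match 3 NO2 in the target): (3)·(+33.2) = +99.6 kJ
By Hess's law, ΔH = (+1866.6) + (+90.3) + (+99.6) = 2056.5 kJ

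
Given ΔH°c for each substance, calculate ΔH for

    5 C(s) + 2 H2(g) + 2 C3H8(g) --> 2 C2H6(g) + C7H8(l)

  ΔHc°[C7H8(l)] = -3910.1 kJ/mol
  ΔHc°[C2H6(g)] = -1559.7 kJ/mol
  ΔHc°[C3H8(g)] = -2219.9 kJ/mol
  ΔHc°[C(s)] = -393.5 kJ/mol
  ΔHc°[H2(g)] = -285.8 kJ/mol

ΔH = 50.6 kJ/mol

With combustion enthalpies, reactants minus products:
= [5·(-393.5) + 2·(-285.8) + 2·(-2219.9)] − [2·(-1559.7) + 1·(-3910.1)]
= 50.6 kJ/mol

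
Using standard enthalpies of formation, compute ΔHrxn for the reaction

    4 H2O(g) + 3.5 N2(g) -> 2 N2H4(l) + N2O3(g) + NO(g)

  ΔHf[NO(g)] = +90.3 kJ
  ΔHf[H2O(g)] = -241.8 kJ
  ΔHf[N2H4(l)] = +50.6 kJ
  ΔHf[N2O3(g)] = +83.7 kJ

ΔHrxn = 1242.4 kJ

Products: 2·(+50.6) + 1·(+83.7) + 1·(+90.3) = +275.2
Reactants: 4·(-241.8) + 7/2·(+0.0) = -967.2
ΔHrxn = (+275.2) − (-967.2) = 1242.4 kJ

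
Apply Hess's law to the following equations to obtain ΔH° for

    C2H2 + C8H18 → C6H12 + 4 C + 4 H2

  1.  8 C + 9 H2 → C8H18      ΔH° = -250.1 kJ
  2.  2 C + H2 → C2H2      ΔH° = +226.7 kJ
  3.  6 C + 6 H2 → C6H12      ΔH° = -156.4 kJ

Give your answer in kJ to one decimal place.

eq. 1 reversed (reverse to put C8H18 on the reactant side): +250.1 kJ
eq. 2 reversed (reverse to put C2H2 on the reactant side): -226.7 kJ
eq. 3 as written (C6H12 already on the product side): -156.4 kJ
Combining the equations, ΔH° = (+250.1) + (-226.7) + (-156.4) = -133.0 kJ

ΔH° = -133.0 kJ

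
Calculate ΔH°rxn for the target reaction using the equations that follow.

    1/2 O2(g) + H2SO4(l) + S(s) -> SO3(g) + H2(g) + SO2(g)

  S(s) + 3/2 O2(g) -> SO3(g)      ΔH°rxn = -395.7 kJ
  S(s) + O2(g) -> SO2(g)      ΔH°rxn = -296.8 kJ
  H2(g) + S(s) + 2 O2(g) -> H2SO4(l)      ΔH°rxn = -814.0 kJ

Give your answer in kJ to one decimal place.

ΔH°rxn = 121.5 kJ

equation 1 as written: -395.7 kJ
equation 2 as written: -296.8 kJ
equation 3 reversed: +814.0 kJ
ΔH°rxn = (-395.7) + (-296.8) + (+814.0) = 121.5 kJ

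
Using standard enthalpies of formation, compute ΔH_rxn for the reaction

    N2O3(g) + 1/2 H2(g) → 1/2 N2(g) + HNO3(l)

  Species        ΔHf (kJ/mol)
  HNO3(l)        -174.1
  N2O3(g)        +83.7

ΔH°rxn = Σ nΔHf°(products) − Σ nΔHf°(reactants).
Products: 1/2·(+0.0) + 1·(-174.1) = -174.1
Reactants: 1·(+83.7) + 1/2·(+0.0) = +83.7
ΔH_rxn = (-174.1) − (+83.7) = -257.8 kJ/mol

ΔH_rxn = -257.8 kJ/mol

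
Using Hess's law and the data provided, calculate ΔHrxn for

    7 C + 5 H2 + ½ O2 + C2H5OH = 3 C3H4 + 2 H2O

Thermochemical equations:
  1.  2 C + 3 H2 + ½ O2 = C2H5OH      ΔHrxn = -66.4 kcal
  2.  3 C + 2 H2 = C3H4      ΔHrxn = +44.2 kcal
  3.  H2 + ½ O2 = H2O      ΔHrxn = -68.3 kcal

eq. 1 reversed: +66.4 kcal
eq. 2 × 3: (3)·(+44.2) = +132.6 kcal
eq. 3 × 2: (2)·(-68.3) = -136.6 kcal
Combining the equations, ΔHrxn = (+66.4) + (+132.6) + (-136.6) = 62.4 kcal

ΔHrxn = 62.4 kcal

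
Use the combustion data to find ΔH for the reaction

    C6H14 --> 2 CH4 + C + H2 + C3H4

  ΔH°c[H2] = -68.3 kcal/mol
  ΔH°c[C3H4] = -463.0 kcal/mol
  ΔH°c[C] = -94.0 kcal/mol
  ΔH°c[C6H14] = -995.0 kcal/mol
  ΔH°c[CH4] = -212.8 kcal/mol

ΔH = 55.9 kcal/mol

With combustion enthalpies, reactants minus products:
= [1·(-995.0)] − [2·(-212.8) + 1·(-94.0) + 1·(-68.3) + 1·(-463.0)]
= 55.9 kcal/mol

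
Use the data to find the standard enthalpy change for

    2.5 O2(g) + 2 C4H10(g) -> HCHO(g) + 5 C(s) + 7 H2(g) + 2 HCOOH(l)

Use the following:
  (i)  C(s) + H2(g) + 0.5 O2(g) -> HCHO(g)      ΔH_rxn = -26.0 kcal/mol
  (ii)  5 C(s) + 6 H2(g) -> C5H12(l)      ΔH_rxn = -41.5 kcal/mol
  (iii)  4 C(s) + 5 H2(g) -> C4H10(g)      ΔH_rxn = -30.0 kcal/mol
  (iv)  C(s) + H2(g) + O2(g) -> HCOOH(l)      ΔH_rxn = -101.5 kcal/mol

(i) as written: -26.0 kcal/mol
(ii): not needed.
(iii) reversed and × 2: (-2)·(-30.0) = +60.0 kcal/mol
(iv) × 2: (2)·(-101.5) = -203.0 kcal/mol
ΔH_rxn = (1)·(-26.0) + (-2)·(-30.0) + (2)·(-101.5) = -169.0 kcal/mol

ΔH_rxn = -169.0 kcal/mol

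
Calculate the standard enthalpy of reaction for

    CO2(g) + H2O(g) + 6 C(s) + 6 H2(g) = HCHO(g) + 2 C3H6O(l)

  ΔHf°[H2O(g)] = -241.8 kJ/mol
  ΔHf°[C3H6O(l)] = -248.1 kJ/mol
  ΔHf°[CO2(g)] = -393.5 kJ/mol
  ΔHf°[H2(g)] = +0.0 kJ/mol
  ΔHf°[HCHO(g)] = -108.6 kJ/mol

ΔH°rxn = 30.5 kJ/mol

Products: 1·(-108.6) + 2·(-248.1) = -604.8
Reactants: 1·(-393.5) + 1·(-241.8) + 6·(+0.0) + 6·(+0.0) = -635.3
ΔH°rxn = (-604.8) − (-635.3) = 30.5 kJ/mol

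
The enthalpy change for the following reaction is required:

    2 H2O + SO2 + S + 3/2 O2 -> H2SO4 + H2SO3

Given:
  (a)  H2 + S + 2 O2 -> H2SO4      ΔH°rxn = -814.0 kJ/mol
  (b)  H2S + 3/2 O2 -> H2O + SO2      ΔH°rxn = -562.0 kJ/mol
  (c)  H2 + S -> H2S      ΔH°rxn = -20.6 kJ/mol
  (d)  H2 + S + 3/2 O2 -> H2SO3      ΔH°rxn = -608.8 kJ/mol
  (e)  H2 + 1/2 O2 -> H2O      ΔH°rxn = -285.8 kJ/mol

ΔH°rxn = -554.4 kJ/mol

(a) as written (H2SO4 already on the product side): -814.0 kJ/mol
(b) reversed (reverse to put SO2 on the reactant side): +562.0 kJ/mol
(c) reversed: +20.6 kJ/mol
(d) as written (H2SO3 already on the product side): -608.8 kJ/mol
(e) reversed: +285.8 kJ/mol
By Hess's law, ΔH°rxn = (1)·(-814.0) + (-1)·(-562.0) + (-1)·(-20.6) + (1)·(-608.8) + (-1)·(-285.8) = -554.4 kJ/mol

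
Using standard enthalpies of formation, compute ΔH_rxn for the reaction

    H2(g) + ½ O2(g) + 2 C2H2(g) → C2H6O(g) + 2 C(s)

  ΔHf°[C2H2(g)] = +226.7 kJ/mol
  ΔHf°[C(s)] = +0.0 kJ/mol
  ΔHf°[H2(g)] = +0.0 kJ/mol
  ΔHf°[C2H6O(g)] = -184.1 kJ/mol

ΔH_rxn = -637.5 kJ/mol

Products: 1·(-184.1) + 2·(+0.0) = -184.1
Reactants: 1·(+0.0) + 1/2·(+0.0) + 2·(+226.7) = +453.4
ΔH_rxn = (-184.1) − (+453.4) = -637.5 kJ/mol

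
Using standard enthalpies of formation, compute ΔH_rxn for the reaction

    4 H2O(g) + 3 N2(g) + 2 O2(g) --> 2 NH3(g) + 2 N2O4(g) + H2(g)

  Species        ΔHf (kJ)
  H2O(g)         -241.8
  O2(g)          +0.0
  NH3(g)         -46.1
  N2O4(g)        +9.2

ΔH_rxn = 893.4 kJ

ΔH°rxn = Σ nΔHf°(products) − Σ nΔHf°(reactants).
Products: 2·(-46.1) + 2·(+9.2) + 1·(+0.0) = -73.8
Reactants: 4·(-241.8) + 3·(+0.0) + 2·(+0.0) = -967.2
ΔH_rxn = (-73.8) − (-967.2) = 893.4 kJ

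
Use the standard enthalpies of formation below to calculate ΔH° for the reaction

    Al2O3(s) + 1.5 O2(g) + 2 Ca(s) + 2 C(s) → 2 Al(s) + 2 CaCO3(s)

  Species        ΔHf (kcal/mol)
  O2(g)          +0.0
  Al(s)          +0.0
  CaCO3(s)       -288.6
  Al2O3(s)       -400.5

Products: 2·(+0.0) + 2·(-288.6) = -577.2
Reactants: 1·(-400.5) + 3/2·(+0.0) + 2·(+0.0) + 2·(+0.0) = -400.5
ΔH° = (-577.2) − (-400.5) = -176.7 kcal/mol

ΔH° = -176.7 kcal/mol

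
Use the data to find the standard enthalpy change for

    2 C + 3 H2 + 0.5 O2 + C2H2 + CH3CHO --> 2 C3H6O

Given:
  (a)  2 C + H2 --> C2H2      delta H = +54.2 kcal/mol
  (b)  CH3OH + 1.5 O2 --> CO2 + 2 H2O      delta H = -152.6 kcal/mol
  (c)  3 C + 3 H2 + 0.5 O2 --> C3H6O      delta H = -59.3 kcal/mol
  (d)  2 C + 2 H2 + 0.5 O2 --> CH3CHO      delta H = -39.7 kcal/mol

delta H = -133.1 kcal/mol

(a) reversed (C2H2 must end up as a reactant): -54.2 kcal/mol
(b): not needed (CH3OH appears nowhere else).
(c) × 2 (×2 to match 2 C3H6O in the target): (2)·(-59.3) = -118.6 kcal/mol
(d) reversed (reverse to put CH3CHO on the reactant side): +39.7 kcal/mol
delta H = (-1)·(+54.2) + (2)·(-59.3) + (-1)·(-39.7) = -133.1 kcal/mol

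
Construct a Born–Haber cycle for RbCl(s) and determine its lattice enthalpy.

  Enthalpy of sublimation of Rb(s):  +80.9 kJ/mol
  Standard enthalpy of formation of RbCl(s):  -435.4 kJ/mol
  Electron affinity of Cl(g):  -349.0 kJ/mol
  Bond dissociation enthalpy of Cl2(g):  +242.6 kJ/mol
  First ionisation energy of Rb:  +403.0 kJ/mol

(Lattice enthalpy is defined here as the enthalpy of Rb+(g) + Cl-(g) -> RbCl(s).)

U = -691.6 kJ/mol

ΔHf° = 1·ΔHsub + 1·(ΣIE) + 1/2·D(Cl2) + 1·EA + U
-435.4 = 1·(+80.9) + 1·(+403.0) + 1/2·(+242.6) + 1·(-349.0) + U
U = -435.4 − (+256.2) = -691.6 kJ/mol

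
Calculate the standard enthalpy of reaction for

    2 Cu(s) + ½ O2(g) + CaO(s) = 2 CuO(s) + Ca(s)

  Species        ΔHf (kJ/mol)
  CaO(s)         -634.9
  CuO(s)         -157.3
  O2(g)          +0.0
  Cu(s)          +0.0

ΔH°rxn = 320.3 kJ/mol

Products: 2·(-157.3) + 1·(+0.0) = -314.6
Reactants: 2·(+0.0) + 1/2·(+0.0) + 1·(-634.9) = -634.9
ΔH°rxn = (-314.6) − (-634.9) = 320.3 kJ/mol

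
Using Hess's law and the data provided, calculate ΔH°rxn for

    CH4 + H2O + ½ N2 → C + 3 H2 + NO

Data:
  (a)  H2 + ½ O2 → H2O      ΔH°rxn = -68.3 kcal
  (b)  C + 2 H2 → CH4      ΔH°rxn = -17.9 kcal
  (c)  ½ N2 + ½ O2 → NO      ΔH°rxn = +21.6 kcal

(a) reversed (reverse to put H2O on the reactant side): +68.3 kcal
(b) reversed (reverse to put CH4 on the reactant side): +17.9 kcal
(c) as written (NO already on the product side): +21.6 kcal
ΔH°rxn = (-1)·(-68.3) + (-1)·(-17.9) + (1)·(+21.6) = 107.8 kcal

ΔH°rxn = 107.8 kcal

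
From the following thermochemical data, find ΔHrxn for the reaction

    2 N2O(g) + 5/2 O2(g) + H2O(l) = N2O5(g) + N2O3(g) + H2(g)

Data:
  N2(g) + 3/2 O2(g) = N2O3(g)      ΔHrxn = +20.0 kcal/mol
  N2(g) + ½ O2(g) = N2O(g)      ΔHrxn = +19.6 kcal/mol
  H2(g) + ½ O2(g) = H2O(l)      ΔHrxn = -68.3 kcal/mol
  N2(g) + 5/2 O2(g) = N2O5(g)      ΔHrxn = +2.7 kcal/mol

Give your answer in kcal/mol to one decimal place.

equation 1 as written (N2O3(g) already on the product side): +20.0 kcal/mol
equation 2 reversed and × 2 (reverse to put N2O(g) on the reactant side; ×2 to match 2 N2O(g) in the target): (-2)·(+19.6) = -39.2 kcal/mol
equation 3 reversed (reverse to put H2O(l) on the reactant side): +68.3 kcal/mol
equation 4 as written (N2O5(g) already on the product side): +2.7 kcal/mol
ΔHrxn = (+20.0) + (-39.2) + (+68.3) + (+2.7) = 51.8 kcal/mol

ΔHrxn = 51.8 kcal/mol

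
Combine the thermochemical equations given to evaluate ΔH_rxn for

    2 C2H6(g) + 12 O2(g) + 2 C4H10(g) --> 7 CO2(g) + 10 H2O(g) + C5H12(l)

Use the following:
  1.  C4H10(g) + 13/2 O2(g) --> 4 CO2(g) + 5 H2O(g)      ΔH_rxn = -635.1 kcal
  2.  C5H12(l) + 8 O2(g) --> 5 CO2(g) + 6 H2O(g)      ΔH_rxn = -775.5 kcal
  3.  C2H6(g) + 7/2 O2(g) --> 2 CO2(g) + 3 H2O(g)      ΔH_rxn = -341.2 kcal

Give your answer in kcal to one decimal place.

ΔH_rxn = -1177.1 kcal

eq. 1 × 2 (×2 to match 2 C4H10(g) in the target): (2)·(-635.1) = -1270.2 kcal
eq. 2 reversed (reverse to put C5H12(l) on the product side): +775.5 kcal
eq. 3 × 2 (scale by 2 for the 2 C2H6(g)): (2)·(-341.2) = -682.4 kcal
ΔH_rxn = (-1270.2) + (+775.5) + (-682.4) = -1177.1 kcal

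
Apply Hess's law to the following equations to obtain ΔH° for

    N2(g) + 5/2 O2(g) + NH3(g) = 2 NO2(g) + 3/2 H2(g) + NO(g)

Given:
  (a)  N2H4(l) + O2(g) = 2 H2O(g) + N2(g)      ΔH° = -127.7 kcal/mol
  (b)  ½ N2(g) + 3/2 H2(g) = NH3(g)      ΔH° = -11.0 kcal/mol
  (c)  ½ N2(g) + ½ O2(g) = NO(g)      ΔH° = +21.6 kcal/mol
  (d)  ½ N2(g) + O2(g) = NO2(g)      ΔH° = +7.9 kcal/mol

(a): not needed.
(b) reversed: +11.0 kcal/mol
(c) as written: +21.6 kcal/mol
(d) × 2: (2)·(+7.9) = +15.8 kcal/mol
ΔH° = (-1)·(-11.0) + (1)·(+21.6) + (2)·(+7.9) = 48.4 kcal/mol

ΔH° = 48.4 kcal/mol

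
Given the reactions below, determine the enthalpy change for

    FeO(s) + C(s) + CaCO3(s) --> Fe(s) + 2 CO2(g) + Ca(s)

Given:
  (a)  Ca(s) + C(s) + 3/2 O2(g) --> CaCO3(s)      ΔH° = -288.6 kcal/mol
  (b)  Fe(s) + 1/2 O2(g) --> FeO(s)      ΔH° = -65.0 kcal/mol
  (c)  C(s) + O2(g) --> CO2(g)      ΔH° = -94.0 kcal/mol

ΔH° = 165.6 kcal/mol

(a) reversed: +288.6 kcal/mol
(b) reversed: +65.0 kcal/mol
(c) × 2: (2)·(-94.0) = -188.0 kcal/mol
Since enthalpy is a state function, ΔH° = (-1)·(-288.6) + (-1)·(-65.0) + (2)·(-94.0) = 165.6 kcal/mol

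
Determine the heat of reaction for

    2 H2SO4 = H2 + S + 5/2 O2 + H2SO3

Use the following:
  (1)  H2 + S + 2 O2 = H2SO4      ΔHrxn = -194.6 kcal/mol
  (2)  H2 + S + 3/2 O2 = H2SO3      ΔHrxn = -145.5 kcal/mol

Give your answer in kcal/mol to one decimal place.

ΔHrxn = 243.7 kcal/mol

(1) reversed and × 2: (-2)·(-194.6) = +389.2 kcal/mol
(2) as written: -145.5 kcal/mol
ΔHrxn = (-2)·(-194.6) + (1)·(-145.5) = 243.7 kcal/mol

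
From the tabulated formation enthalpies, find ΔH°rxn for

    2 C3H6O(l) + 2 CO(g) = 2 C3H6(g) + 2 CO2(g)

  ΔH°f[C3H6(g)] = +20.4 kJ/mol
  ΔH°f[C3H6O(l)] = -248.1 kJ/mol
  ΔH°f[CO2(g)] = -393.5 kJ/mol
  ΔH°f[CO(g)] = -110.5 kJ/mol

ΔH°rxn = -29.0 kJ/mol

Products: 2·(+20.4) + 2·(-393.5) = -746.2
Reactants: 2·(-248.1) + 2·(-110.5) = -717.2
ΔH°rxn = (-746.2) − (-717.2) = -29.0 kJ/mol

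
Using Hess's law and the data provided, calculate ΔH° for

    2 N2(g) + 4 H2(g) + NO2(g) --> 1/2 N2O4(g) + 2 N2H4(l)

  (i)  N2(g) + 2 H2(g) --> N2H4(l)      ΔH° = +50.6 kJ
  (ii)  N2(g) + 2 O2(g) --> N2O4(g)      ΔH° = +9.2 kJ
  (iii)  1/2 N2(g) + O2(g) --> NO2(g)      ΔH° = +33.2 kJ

(i) × 2: (2)·(+50.6) = +101.2 kJ
(ii) × 1/2: (1/2)·(+9.2) = +4.6 kJ
(iii) reversed: -33.2 kJ
ΔH° = (2)·(+50.6) + (1/2)·(+9.2) + (-1)·(+33.2) = 72.6 kJ

ΔH° = 72.6 kJ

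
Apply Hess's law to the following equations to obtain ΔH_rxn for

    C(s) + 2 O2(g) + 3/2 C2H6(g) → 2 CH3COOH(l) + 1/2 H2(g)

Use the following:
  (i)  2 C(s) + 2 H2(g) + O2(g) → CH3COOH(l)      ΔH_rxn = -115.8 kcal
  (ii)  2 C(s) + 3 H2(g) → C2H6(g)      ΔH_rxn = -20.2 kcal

ΔH_rxn = -201.3 kcal

(i) × 2 (scale by 2 for the 2 CH3COOH(l)): (2)·(-115.8) = -231.6 kcal
(ii) reversed and × 3/2 (reverse to put C2H6(g) on the reactant side; ×3/2 to match 3/2 C2H6(g) in the target): (-3/2)·(-20.2) = +30.3 kcal
ΔH_rxn = (2)·(-115.8) + (-3/2)·(-20.2) = -201.3 kcal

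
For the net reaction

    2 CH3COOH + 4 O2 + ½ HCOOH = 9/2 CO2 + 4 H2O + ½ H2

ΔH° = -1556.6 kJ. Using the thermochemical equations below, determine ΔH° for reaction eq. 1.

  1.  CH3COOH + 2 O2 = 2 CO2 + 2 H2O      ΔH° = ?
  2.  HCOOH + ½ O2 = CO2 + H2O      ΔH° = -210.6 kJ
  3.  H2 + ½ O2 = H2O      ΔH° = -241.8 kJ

ΔH° = -786.1 kJ

eq. 1 × 2 (scale by 2 for the 2 CH3COOH): contributes 2·x
eq. 2 × 1/2 (×1/2 to match 1/2 HCOOH in the target): (1/2)·(-210.6) = -105.3 kJ
eq. 3 reversed and × 1/2 (reverse to put H2 on the product side; ×1/2 to match 1/2 H2 in the target): (-1/2)·(-241.8) = +120.9 kJ
-1556.6 = (-105.3) + (+120.9) + 2·x
x = (-1556.6 − (+15.6)) / (2) = -786.1 kJ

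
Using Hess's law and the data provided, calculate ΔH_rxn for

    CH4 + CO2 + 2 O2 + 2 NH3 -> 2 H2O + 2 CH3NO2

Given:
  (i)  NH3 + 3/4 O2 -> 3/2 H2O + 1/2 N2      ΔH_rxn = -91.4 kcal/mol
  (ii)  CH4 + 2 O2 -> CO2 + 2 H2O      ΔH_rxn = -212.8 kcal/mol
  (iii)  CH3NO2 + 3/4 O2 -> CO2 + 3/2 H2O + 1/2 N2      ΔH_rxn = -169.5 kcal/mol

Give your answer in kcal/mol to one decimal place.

(i) × 2: (2)·(-91.4) = -182.8 kcal/mol
(ii) as written: -212.8 kcal/mol
(iii) reversed and × 2: (-2)·(-169.5) = +339.0 kcal/mol
Combining the equations, ΔH_rxn = (-182.8) + (-212.8) + (+339.0) = -56.6 kcal/mol

ΔH_rxn = -56.6 kcal/mol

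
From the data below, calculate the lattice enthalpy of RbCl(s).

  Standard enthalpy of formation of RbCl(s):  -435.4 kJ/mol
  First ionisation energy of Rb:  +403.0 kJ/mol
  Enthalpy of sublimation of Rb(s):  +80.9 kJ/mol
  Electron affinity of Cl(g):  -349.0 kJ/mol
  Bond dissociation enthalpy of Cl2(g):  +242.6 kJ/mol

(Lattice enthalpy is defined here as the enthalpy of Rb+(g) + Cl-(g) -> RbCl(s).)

ΔHf° = 1·ΔHsub + 1·(ΣIE) + 1/2·D(Cl2) + 1·EA + U
-435.4 = 1·(+80.9) + 1·(+403.0) + 1/2·(+242.6) + 1·(-349.0) + U
U = -435.4 − (+256.2) = -691.6 kJ/mol

U = -691.6 kJ/mol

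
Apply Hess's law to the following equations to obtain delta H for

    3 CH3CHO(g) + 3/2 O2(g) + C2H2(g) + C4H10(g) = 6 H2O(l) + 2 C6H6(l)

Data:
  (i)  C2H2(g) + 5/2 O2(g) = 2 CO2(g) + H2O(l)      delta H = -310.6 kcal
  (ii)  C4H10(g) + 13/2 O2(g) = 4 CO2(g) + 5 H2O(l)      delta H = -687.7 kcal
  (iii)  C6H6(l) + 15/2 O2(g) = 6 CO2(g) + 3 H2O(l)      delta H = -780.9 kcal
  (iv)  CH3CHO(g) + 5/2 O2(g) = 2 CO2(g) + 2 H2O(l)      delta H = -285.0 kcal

delta H = -291.5 kcal

(i) as written: -310.6 kcal
(ii) as written: -687.7 kcal
(iii) reversed and × 2: (-2)·(-780.9) = +1561.8 kcal
(iv) × 3: (3)·(-285.0) = -855.0 kcal
Combining the equations, delta H = (1)·(-310.6) + (1)·(-687.7) + (-2)·(-780.9) + (3)·(-285.0) = -291.5 kcal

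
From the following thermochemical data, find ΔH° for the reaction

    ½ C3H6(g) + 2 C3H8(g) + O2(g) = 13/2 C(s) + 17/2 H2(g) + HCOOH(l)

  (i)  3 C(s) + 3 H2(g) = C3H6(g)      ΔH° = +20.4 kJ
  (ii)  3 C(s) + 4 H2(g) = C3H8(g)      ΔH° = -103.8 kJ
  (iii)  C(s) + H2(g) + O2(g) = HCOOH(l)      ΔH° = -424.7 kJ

(i) reversed and × 1/2: (-1/2)·(+20.4) = -10.2 kJ
(ii) reversed and × 2: (-2)·(-103.8) = +207.6 kJ
(iii) as written: -424.7 kJ
Combining the equations, ΔH° = (-1/2)·(+20.4) + (-2)·(-103.8) + (1)·(-424.7) = -227.3 kJ

ΔH° = -227.3 kJ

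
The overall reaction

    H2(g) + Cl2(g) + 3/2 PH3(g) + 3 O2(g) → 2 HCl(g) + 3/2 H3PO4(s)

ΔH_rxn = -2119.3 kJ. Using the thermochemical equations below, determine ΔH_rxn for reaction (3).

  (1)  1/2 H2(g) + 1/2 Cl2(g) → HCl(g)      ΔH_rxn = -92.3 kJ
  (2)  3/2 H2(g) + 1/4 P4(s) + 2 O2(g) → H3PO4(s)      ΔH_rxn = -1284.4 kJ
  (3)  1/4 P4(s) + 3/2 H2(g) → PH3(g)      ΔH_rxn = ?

ΔH_rxn = 5.4 kJ

(1) × 2 (scale by 2 for the 2 HCl(g)): (2)·(-92.3) = -184.6 kJ
(2) × 3/2 (scale by 3/2 for the 3/2 H3PO4(s)): (3/2)·(-1284.4) = -1926.6 kJ
(3) reversed and × 3/2 (reverse to put PH3(g) on the reactant side; ×3/2 to match 3/2 PH3(g) in the target): contributes −3/2·x
-2119.3 = (-184.6) + (-1926.6) − 3/2·x
x = (-2119.3 − (-2111.2)) / (-3/2) = 5.4 kJ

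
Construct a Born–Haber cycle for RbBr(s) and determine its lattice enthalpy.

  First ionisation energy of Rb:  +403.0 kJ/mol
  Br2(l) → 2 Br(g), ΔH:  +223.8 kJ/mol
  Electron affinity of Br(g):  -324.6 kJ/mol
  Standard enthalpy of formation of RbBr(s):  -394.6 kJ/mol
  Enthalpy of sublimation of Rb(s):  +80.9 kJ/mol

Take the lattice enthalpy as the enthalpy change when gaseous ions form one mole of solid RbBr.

U = -665.8 kJ/mol

ΔHf° = 1·ΔHsub + 1·(ΣIE) + 1/2·D(Br2) + 1·EA + U
-394.6 = 1·(+80.9) + 1·(+403.0) + 1/2·(+223.8) + 1·(-324.6) + U
U = -394.6 − (+271.2) = -665.8 kJ/mol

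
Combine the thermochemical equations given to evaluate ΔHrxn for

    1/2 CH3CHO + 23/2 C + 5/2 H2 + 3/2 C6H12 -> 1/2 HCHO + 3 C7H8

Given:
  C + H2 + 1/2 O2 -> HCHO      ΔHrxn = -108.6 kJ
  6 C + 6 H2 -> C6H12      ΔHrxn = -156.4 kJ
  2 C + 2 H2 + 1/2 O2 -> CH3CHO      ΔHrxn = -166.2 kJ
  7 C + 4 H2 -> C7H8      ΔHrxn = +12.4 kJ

ΔHrxn = 300.6 kJ

equation 1 × 1/2: (1/2)·(-108.6) = -54.3 kJ
equation 2 reversed and × 3/2: (-3/2)·(-156.4) = +234.6 kJ
equation 3 reversed and × 1/2: (-1/2)·(-166.2) = +83.1 kJ
equation 4 × 3: (3)·(+12.4) = +37.2 kJ
ΔHrxn = (-54.3) + (+234.6) + (+83.1) + (+37.2) = 300.6 kJ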